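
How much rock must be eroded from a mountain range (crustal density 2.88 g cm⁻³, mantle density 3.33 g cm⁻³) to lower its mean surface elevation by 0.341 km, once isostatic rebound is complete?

Net drop Δ = e − u = e − e ρ_c/ρ_m = e (ρ_m − ρ_c)/ρ_m.
e = Δ ρ_m/(ρ_m − ρ_c) = 0.341 km × 3.33/0.45 = 2.52 km.

2.52 km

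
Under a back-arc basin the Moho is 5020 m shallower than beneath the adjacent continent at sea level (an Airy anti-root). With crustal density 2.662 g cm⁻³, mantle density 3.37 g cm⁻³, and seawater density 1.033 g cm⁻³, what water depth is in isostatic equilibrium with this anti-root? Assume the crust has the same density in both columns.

2180 m

Replacing a thickness d of crust by seawater at the top must be balanced by replacing crust with mantle at the base: d (ρ_c − ρ_w) = a (ρ_m − ρ_c).
d = a (ρ_m − ρ_c)/(ρ_c − ρ_w) = 5020 m × 0.708/1.629 = 2180 m.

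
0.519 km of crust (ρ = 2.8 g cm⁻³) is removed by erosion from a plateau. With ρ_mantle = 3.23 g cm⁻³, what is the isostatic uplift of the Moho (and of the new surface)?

0.45 km

Unloading: uplift u = e ρ_c/ρ_m = 0.519 km × 2.8/3.23 = 0.45 km.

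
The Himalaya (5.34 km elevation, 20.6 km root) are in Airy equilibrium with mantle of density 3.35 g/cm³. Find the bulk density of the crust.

ρ_c h = (ρ_m − ρ_c) r → ρ_c (h + r) = ρ_m r → ρ_c = ρ_m r / (h + r).
ρ_c = 3.35 × 20.6 km / (5.34 km + 20.6 km) = 2.66 g/cm³.

2.66 g/cm³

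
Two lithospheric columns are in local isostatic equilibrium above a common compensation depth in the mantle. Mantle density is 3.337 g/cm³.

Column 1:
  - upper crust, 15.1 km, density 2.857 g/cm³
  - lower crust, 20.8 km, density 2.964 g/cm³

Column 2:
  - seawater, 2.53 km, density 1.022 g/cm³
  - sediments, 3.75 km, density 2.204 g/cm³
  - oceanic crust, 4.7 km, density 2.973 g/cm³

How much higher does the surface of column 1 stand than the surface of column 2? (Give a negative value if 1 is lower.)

0.956 km

For any compensation level in the mantle, the mantle terms cancel and isostasy reduces to e = (Σt_1 − Σt_2) − (Σ(ρt)_1 − Σ(ρt)_2) / ρ_m.
Σt_1 = 35.9 km; Σt_2 = 10.98 km; Σ(ρt)_1 = 104.7919; Σ(ρt)_2 = 24.82376 (in km·g/cm³).
e = (35.9 − 10.98) − (104.7919 − 24.82376) / 3.337 = 0.956 km.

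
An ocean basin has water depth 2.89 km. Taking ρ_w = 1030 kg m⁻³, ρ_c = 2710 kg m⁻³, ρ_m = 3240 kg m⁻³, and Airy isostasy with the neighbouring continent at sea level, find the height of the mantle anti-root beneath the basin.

In Airy isostatic equilibrium: replacing crust with seawater at the top is compensated by replacing crust with mantle at the base: d (ρ_c − ρ_w) = a (ρ_m − ρ_c).
a = d (ρ_c − ρ_w)/(ρ_m − ρ_c) = 2.89 km × 1680/530 = 9.16 km.

9.16 km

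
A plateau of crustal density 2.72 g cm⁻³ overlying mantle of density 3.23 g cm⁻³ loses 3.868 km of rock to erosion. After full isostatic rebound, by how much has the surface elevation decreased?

0.611 km

Rebound u = e ρ_c/ρ_m = 3.868 km × 2.72/3.23 = 3.257 km.
Net surface drop = e − u = 3.868 km − 3.257 km = e (ρ_m − ρ_c)/ρ_m = 0.611 km.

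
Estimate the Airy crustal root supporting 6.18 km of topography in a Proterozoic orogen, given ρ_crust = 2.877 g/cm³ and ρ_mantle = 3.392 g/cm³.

34.5 km

For local isostatic compensation: the weight of the topography is balanced by the buoyancy of the root, ρ_c h = (ρ_m − ρ_c) r.
r = h · ρ_c / (ρ_m − ρ_c) = 6.18 km × 2.877 / (3.392 − 2.877) = 34.5 km.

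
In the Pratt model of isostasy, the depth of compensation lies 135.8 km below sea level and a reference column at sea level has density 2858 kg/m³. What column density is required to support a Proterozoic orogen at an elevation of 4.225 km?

2770 kg/m³

Pratt balance: ρ_ref D = ρ (D + h).
ρ = ρ_ref D/(D + h) = 2858 × 135.8 km/(135.8 km + 4.225 km) = 2770 kg/m³.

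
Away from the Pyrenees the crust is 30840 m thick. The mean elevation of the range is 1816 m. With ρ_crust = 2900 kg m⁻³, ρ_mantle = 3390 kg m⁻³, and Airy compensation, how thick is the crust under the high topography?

Root depth r = h ρ_c / (ρ_m − ρ_c) = 1816 m × 2900 / 490 = 10750 m.
Total thickness = T + h + r = 30840 m + 1816 m + 10750 m = 43400 m.

43400 m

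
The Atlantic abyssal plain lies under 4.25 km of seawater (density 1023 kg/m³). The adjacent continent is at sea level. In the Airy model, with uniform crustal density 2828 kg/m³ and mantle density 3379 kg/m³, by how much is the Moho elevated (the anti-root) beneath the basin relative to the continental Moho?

For local isostatic compensation: replacing crust with seawater at the top is compensated by replacing crust with mantle at the base: d (ρ_c − ρ_w) = a (ρ_m − ρ_c).
a = d (ρ_c − ρ_w)/(ρ_m − ρ_c) = 4.25 km × 1805/551 = 13.9 km.

13.9 km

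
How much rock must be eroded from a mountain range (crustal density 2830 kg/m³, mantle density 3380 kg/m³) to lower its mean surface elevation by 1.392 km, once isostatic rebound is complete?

8.55 km

Net drop Δ = e − u = e − e ρ_c/ρ_m = e (ρ_m − ρ_c)/ρ_m.
e = Δ ρ_m/(ρ_m − ρ_c) = 1.392 km × 3380/550 = 8.55 km.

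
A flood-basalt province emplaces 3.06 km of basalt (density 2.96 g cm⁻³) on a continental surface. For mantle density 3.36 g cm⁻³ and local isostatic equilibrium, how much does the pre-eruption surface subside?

2.7 km

Subaerial loading: s = t ρ_load / ρ_m.
s = 3.06 km × 2.96/3.36 = 2.7 km.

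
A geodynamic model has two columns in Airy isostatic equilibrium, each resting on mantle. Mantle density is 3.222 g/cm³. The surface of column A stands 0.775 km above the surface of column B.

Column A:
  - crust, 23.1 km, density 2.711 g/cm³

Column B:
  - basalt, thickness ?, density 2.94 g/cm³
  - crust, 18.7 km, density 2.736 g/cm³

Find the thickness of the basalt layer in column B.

Take the compensation level at the base of the deeper column (depth z_c below the surface of column A) and equate Σ ρ_i t_i down to z_c; mantle fills any gap and the z_c terms cancel.
Column A: 23.1×2.711 + (z_c − 23.1)×3.222
Column B: 0.775×0 + x×2.94 + 18.7×2.736 + (z_c − 0.775 − 18.7 − x)×3.222
The z_c×3.222 term appears on both sides and cancels. Collect the known terms of each column as K = Σ(ρt)_known − 3.222 × (depth of known layers): K_A = 62.6241 − 3.222×23.1 = −11.8041; K_B = 51.1632 − 3.222×(0.775 + 18.7) = −11.58525.
Balance: K_A = K_B − x×(3.222 − 2.94), so x = (K_B − K_A)/(3.222 − 2.94) = 0.21885/0.282 = 0.776 km.

0.776 km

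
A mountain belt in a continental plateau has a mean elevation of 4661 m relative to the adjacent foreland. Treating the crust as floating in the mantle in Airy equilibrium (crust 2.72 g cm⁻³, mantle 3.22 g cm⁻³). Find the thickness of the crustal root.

25400 m

In Airy isostatic equilibrium: the weight of the topography is balanced by the buoyancy of the root, ρ_c h = (ρ_m − ρ_c) r.
r = h · ρ_c / (ρ_m − ρ_c) = 4661 m × 2.72 / (3.22 − 2.72) = 25400 m.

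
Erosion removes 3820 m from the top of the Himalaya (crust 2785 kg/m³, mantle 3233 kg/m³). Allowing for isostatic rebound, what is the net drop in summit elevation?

Rebound u = e ρ_c/ρ_m = 3820 m × 2785/3233 = 3291 m.
Net surface drop = e − u = 3820 m − 3291 m = e (ρ_m − ρ_c)/ρ_m = 529 m.

529 m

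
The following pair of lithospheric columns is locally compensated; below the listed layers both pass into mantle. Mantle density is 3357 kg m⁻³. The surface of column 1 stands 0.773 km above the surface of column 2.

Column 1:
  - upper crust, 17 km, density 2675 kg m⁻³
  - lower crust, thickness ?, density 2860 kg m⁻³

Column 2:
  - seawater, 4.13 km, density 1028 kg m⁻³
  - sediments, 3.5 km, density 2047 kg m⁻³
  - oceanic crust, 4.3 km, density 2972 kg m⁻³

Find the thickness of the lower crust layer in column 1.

Take the compensation level at the base of the deeper column (depth z_c below the surface of column 1) and equate Σ ρ_i t_i down to z_c; mantle fills any gap and the z_c terms cancel.
Column 1: 17×2675 + x×2860 + (z_c − 17 − x)×3357
Column 2: 0.773×0 + 4.13×1028 + 3.5×2047 + 4.3×2972 + (z_c − 0.773 − 11.93)×3357
The z_c×3357 term appears on both sides and cancels. Collect the known terms of each column as K = Σ(ρt)_known − 3357 × (depth of known layers): K_1 = 45475 − 3357×17 = −11594; K_2 = 24189.74 − 3357×(0.773 + 11.93) = −18454.231.
Balance: K_1 − x×(3357 − 2860) = K_2, so x = (K_1 − K_2)/(3357 − 2860) = 6860.23/497 = 13.8 km.

13.8 km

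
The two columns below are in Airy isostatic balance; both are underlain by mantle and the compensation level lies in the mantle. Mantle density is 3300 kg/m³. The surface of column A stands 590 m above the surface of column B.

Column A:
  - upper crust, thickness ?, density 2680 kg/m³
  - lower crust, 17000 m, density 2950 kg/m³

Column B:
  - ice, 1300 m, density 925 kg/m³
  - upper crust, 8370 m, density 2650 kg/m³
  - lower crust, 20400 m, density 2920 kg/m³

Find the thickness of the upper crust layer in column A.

Take the compensation level at the base of the deeper column (depth z_c below the surface of column A) and equate Σ ρ_i t_i down to z_c; mantle fills any gap and the z_c terms cancel.
Column A: x×2680 + 17000×2950 + (z_c − 17000 − x)×3300
Column B: 590×0 + 1300×925 + 8370×2650 + 20400×2920 + (z_c − 590 − 30070)×3300
The z_c×3300 term appears on both sides and cancels. Collect the known terms of each column as K = Σ(ρt)_known − 3300 × (depth of known layers): K_A = 50150000 − 3300×17000 = −5950000; K_B = 82951000 − 3300×(590 + 30070) = −18227000.
Balance: K_A − x×(3300 − 2680) = K_B, so x = (K_A − K_B)/(3300 − 2680) = 12277000/620 = 19800 m.

19800 m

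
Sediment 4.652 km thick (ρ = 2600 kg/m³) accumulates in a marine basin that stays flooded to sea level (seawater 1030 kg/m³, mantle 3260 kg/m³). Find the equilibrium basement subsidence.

3.28 km

Submarine loading: the sediment displaces seawater, and the subsidence is in turn flooded, so s (ρ_m − ρ_w) = t (ρ_sed − ρ_w).
s = 4.652 km × (2600 − 1030) / (3260 − 1030) = 3.28 km.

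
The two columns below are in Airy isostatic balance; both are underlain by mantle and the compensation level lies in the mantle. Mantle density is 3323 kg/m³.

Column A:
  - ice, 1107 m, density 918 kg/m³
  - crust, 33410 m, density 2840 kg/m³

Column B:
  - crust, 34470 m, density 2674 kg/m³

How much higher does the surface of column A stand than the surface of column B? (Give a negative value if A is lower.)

For any compensation level in the mantle, the mantle terms cancel and isostasy reduces to e = (Σt_A − Σt_B) − (Σ(ρt)_A − Σ(ρt)_B) / ρ_m.
Σt_A = 34517 m; Σt_B = 34470 m; Σ(ρt)_A = 95900626; Σ(ρt)_B = 92172780 (in m·kg/m³).
e = (34517 − 34470) − (95900626 − 92172780) / 3323 = −1070 m.

−1070 m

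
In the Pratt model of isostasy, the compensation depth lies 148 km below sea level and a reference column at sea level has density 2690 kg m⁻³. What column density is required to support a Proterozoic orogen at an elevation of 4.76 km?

Pratt balance: ρ_ref D = ρ (D + h).
ρ = ρ_ref D/(D + h) = 2690 × 148 km/(148 km + 4.76 km) = 2610 kg m⁻³.

2610 kg m⁻³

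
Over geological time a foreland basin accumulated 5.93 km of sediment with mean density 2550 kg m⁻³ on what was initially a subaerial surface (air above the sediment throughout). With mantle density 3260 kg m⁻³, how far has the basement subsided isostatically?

Subaerial load: s = t ρ_sed / ρ_m = 5.93 km × 2550/3260 = 4.64 km.

4.64 km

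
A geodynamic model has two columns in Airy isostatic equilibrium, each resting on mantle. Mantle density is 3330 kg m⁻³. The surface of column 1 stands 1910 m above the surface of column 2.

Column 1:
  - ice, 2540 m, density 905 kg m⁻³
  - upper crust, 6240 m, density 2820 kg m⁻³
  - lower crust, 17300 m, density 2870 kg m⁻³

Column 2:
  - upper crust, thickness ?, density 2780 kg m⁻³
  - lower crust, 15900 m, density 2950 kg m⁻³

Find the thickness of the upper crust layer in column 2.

Take the compensation level at the base of the deeper column (depth z_c below the surface of column 1) and equate Σ ρ_i t_i down to z_c; mantle fills any gap and the z_c terms cancel.
Column 1: 2540×905 + 6240×2820 + 17300×2870 + (z_c − 26080)×3330
Column 2: 1910×0 + x×2780 + 15900×2950 + (z_c − 1910 − 15900 − x)×3330
The z_c×3330 term appears on both sides and cancels. Collect the known terms of each column as K = Σ(ρt)_known − 3330 × (depth of known layers): K_1 = 69546500 − 3330×26080 = −17299900; K_2 = 46905000 − 3330×(1910 + 15900) = −12402300.
Balance: K_1 = K_2 − x×(3330 − 2780), so x = (K_2 − K_1)/(3330 − 2780) = 4897600/550 = 8900 m.

8900 m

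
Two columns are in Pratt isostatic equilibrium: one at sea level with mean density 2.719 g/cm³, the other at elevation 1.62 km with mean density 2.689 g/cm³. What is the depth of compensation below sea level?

ρ_ref D = ρ (D + h) → D (ρ_ref − ρ) = ρ h.
D = ρ h/(ρ_ref − ρ) = 2.689 × 1.62 km/(2.719 − 2.689) = 145 km.

145 km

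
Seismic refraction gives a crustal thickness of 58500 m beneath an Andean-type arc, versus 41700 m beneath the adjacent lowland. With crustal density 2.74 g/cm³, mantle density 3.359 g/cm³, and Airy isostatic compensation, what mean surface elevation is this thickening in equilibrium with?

Excess crust Δ = 58500 m − 41700 m = 16800 m, split between elevation h and root r with h + r = Δ.
Airy balance ρ_c h = (ρ_m − ρ_c) r gives r = h ρ_c/(ρ_m − ρ_c), so h (1 + ρ_c/(ρ_m − ρ_c)) = Δ, i.e. h = Δ (ρ_m − ρ_c)/ρ_m.
h = 16800 m × 0.619/3.359 = 3100 m.

3100 m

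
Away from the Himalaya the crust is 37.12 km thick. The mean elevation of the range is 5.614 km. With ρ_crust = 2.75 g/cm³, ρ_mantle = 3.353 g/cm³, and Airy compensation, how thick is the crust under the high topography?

68.3 km

Root depth r = h ρ_c / (ρ_m − ρ_c) = 5.614 km × 2.75 / 0.603 = 25.6 km.
Total thickness = T + h + r = 37.12 km + 5.614 km + 25.6 km = 68.3 km.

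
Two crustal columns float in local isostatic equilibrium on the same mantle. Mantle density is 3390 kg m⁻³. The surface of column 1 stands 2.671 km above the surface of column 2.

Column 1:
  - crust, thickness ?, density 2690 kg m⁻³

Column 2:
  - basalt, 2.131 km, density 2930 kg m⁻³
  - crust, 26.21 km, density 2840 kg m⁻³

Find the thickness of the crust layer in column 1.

Take the compensation level at the base of the deeper column (depth z_c below the surface of column 1) and equate Σ ρ_i t_i down to z_c; mantle fills any gap and the z_c terms cancel.
Column 1: x×2690 + (z_c − 0 − x)×3390
Column 2: 2.671×0 + 2.131×2930 + 26.21×2840 + (z_c − 2.671 − 28.341)×3390
The z_c×3390 term appears on both sides and cancels. Collect the known terms of each column as K = Σ(ρt)_known − 3390 × (depth of known layers): K_1 = 0 − 3390×0 = 0; K_2 = 80680.23 − 3390×(2.671 + 28.341) = −24450.45.
Balance: K_1 − x×(3390 − 2690) = K_2, so x = (K_1 − K_2)/(3390 − 2690) = 24450.5/700 = 34.9 km.

34.9 km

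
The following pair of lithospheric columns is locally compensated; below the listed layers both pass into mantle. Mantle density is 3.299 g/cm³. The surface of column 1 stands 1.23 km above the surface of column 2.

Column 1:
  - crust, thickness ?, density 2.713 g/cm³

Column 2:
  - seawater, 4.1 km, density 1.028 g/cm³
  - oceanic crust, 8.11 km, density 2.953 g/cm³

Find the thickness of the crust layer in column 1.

27.6 km

Take the compensation level at the base of the deeper column (depth z_c below the surface of column 1) and equate Σ ρ_i t_i down to z_c; mantle fills any gap and the z_c terms cancel.
Column 1: x×2.713 + (z_c − 0 − x)×3.299
Column 2: 1.23×0 + 4.1×1.028 + 8.11×2.953 + (z_c − 1.23 − 12.21)×3.299
The z_c×3.299 term appears on both sides and cancels. Collect the known terms of each column as K = Σ(ρt)_known − 3.299 × (depth of known layers): K_1 = 0 − 3.299×0 = 0; K_2 = 28.16363 − 3.299×(1.23 + 12.21) = −16.17493.
Balance: K_1 − x×(3.299 − 2.713) = K_2, so x = (K_1 − K_2)/(3.299 − 2.713) = 16.1749/0.586 = 27.6 km.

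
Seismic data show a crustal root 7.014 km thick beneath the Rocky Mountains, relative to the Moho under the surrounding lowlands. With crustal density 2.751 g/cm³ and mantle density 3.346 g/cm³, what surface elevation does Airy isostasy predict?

In Airy isostatic equilibrium: ρ_c h = (ρ_m − ρ_c) r.
h = r (ρ_m − ρ_c) / ρ_c = 7.014 km × (3.346 − 2.751) / 2.751 = 1.52 km.

1.52 km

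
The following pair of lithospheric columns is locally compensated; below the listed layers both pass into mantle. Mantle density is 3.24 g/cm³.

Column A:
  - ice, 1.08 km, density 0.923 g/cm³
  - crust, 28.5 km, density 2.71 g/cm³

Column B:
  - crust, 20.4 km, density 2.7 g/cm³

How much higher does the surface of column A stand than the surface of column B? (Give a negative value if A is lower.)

For any compensation level in the mantle, the mantle terms cancel and isostasy reduces to e = (Σt_A − Σt_B) − (Σ(ρt)_A − Σ(ρt)_B) / ρ_m.
Σt_A = 29.58 km; Σt_B = 20.4 km; Σ(ρt)_A = 78.23184; Σ(ρt)_B = 55.08 (in km·g/cm³).
e = (29.58 − 20.4) − (78.23184 − 55.08) / 3.24 = 2.03 km.

2.03 km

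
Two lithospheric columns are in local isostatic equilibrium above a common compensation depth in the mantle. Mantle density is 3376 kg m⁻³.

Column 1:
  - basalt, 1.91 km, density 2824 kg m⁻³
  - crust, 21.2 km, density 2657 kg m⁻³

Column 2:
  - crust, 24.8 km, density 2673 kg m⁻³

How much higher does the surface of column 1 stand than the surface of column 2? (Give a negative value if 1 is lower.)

For any compensation level in the mantle, the mantle terms cancel and isostasy reduces to e = (Σt_1 − Σt_2) − (Σ(ρt)_1 − Σ(ρt)_2) / ρ_m.
Σt_1 = 23.11 km; Σt_2 = 24.8 km; Σ(ρt)_1 = 61722.24; Σ(ρt)_2 = 66290.4 (in km·kg m⁻³).
e = (23.11 − 24.8) − (61722.24 − 66290.4) / 3376 = −0.337 km.

−0.337 km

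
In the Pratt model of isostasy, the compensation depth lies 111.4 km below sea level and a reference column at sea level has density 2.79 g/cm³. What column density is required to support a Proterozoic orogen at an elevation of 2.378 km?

Pratt balance: ρ_ref D = ρ (D + h).
ρ = ρ_ref D/(D + h) = 2.79 × 111.4 km/(111.4 km + 2.378 km) = 2.73 g/cm³.

2.73 g/cm³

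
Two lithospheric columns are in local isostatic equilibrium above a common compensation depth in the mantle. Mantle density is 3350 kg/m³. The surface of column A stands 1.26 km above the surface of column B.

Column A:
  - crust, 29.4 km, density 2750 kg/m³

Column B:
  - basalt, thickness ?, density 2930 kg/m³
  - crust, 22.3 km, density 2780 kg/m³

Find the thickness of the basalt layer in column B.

Take the compensation level at the base of the deeper column (depth z_c below the surface of column A) and equate Σ ρ_i t_i down to z_c; mantle fills any gap and the z_c terms cancel.
Column A: 29.4×2750 + (z_c − 29.4)×3350
Column B: 1.26×0 + x×2930 + 22.3×2780 + (z_c − 1.26 − 22.3 − x)×3350
The z_c×3350 term appears on both sides and cancels. Collect the known terms of each column as K = Σ(ρt)_known − 3350 × (depth of known layers): K_A = 80850 − 3350×29.4 = −17640; K_B = 61994 − 3350×(1.26 + 22.3) = −16932.
Balance: K_A = K_B − x×(3350 − 2930), so x = (K_B − K_A)/(3350 − 2930) = 708/420 = 1.69 km.

1.69 km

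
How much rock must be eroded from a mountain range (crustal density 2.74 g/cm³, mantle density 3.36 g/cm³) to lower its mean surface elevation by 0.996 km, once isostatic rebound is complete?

Net drop Δ = e − u = e − e ρ_c/ρ_m = e (ρ_m − ρ_c)/ρ_m.
e = Δ ρ_m/(ρ_m − ρ_c) = 0.996 km × 3.36/0.62 = 5.4 km.

5.4 km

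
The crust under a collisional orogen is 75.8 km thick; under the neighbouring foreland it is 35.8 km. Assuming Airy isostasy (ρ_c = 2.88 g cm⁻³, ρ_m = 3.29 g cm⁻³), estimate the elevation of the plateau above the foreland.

Excess crust Δ = 75.8 km − 35.8 km = 40 km, split between elevation h and root r with h + r = Δ.
Airy balance ρ_c h = (ρ_m − ρ_c) r gives r = h ρ_c/(ρ_m − ρ_c), so h (1 + ρ_c/(ρ_m − ρ_c)) = Δ, i.e. h = Δ (ρ_m − ρ_c)/ρ_m.
h = 40 km × 0.41/3.29 = 4.98 km.

4.98 km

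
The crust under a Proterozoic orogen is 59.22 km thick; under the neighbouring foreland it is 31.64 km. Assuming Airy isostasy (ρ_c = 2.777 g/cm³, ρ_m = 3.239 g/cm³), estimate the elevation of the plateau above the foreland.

Excess crust Δ = 59.22 km − 31.64 km = 27.58 km, split between elevation h and root r with h + r = Δ.
Airy balance ρ_c h = (ρ_m − ρ_c) r gives r = h ρ_c/(ρ_m − ρ_c), so h (1 + ρ_c/(ρ_m − ρ_c)) = Δ, i.e. h = Δ (ρ_m − ρ_c)/ρ_m.
h = 27.58 km × 0.462/3.239 = 3.93 km.

3.93 km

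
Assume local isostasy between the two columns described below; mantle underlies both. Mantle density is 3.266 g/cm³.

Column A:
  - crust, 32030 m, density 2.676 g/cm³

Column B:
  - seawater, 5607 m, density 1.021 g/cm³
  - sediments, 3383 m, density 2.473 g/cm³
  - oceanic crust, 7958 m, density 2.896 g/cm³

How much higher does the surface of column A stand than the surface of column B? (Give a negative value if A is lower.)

For any compensation level in the mantle, the mantle terms cancel and isostasy reduces to e = (Σt_A − Σt_B) − (Σ(ρt)_A − Σ(ρt)_B) / ρ_m.
Σt_A = 32030 m; Σt_B = 16948 m; Σ(ρt)_A = 85712.28; Σ(ρt)_B = 37137.274 (in m·g/cm³).
e = (32030 − 16948) − (85712.28 − 37137.274) / 3.266 = 209 m.

209 m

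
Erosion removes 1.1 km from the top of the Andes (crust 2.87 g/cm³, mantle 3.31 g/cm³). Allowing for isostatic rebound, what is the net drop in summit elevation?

0.146 km

Rebound u = e ρ_c/ρ_m = 1.1 km × 2.87/3.31 = 0.9538 km.
Net surface drop = e − u = 1.1 km − 0.9538 km = e (ρ_m − ρ_c)/ρ_m = 0.146 km.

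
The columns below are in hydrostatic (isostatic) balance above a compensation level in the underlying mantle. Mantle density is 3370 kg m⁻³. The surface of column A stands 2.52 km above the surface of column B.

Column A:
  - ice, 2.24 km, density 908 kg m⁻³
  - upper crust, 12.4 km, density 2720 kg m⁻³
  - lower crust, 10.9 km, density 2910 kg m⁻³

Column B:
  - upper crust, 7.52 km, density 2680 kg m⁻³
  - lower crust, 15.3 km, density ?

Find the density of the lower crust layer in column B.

3050 kg m⁻³

Take the compensation level at the base of the deeper column (depth z_c below the surface of column A) and equate Σ ρ_i t_i down to z_c; mantle fills any gap and the z_c terms cancel.
Column A: 2.24×908 + 12.4×2720 + 10.9×2910 + (z_c − 25.54)×3370
Column B: 2.52×0 + 7.52×2680 + 15.3×ρ + (z_c − 2.52 − 22.82)×3370
The z_c×3370 term appears on both sides and cancels. Collect the known terms of each column as K = Σ(ρt)_known − 3370 × (depth of known layers): K_A = 67480.92 − 3370×25.54 = −18588.88; K_B = 20153.6 − 3370×(2.52 + 22.82) = −65242.2.
Balance: K_A = K_B + 15.3×ρ, so ρ = (K_A − K_B)/15.3 = 46653.3/15.3 = 3050 kg m⁻³.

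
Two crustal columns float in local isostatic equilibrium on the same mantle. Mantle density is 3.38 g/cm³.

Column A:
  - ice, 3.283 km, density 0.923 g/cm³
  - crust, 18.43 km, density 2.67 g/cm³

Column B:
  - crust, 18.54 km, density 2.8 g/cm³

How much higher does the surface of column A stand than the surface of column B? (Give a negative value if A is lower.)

For any compensation level in the mantle, the mantle terms cancel and isostasy reduces to e = (Σt_A − Σt_B) − (Σ(ρt)_A − Σ(ρt)_B) / ρ_m.
Σt_A = 21.713 km; Σt_B = 18.54 km; Σ(ρt)_A = 52.238309; Σ(ρt)_B = 51.912 (in km·g/cm³).
e = (21.713 − 18.54) − (52.238309 − 51.912) / 3.38 = 3.08 km.

3.08 km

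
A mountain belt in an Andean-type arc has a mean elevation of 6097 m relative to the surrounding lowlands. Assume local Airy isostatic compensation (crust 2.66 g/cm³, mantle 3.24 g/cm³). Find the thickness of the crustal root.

28000 m

Balancing pressure at the compensation depth: the weight of the topography is balanced by the buoyancy of the root, ρ_c h = (ρ_m − ρ_c) r.
r = h · ρ_c / (ρ_m − ρ_c) = 6097 m × 2.66 / (3.24 − 2.66) = 28000 m.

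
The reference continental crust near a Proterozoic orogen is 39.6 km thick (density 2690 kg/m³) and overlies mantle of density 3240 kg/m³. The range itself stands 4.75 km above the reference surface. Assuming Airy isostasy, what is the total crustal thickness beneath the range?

Root depth r = h ρ_c / (ρ_m − ρ_c) = 4.75 km × 2690 / 550 = 23.23 km.
Total thickness = T + h + r = 39.6 km + 4.75 km + 23.23 km = 67.6 km.

67.6 km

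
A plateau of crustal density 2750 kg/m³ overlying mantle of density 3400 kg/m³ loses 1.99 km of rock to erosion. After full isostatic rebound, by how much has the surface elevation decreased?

0.38 km

Rebound u = e ρ_c/ρ_m = 1.99 km × 2750/3400 = 1.61 km.
Net surface drop = e − u = 1.99 km − 1.61 km = e (ρ_m − ρ_c)/ρ_m = 0.38 km.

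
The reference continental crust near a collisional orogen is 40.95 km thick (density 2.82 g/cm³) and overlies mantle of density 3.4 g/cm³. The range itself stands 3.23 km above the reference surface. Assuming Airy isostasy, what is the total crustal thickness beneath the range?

Root depth r = h ρ_c / (ρ_m − ρ_c) = 3.23 km × 2.82 / 0.58 = 15.7 km.
Total thickness = T + h + r = 40.95 km + 3.23 km + 15.7 km = 59.9 km.

59.9 km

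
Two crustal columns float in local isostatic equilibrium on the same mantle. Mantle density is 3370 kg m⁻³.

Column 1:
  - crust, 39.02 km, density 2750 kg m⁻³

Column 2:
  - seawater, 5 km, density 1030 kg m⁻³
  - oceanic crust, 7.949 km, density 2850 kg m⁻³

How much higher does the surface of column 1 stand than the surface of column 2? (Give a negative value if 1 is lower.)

2.48 km

For any compensation level in the mantle, the mantle terms cancel and isostasy reduces to e = (Σt_1 − Σt_2) − (Σ(ρt)_1 − Σ(ρt)_2) / ρ_m.
Σt_1 = 39.02 km; Σt_2 = 12.949 km; Σ(ρt)_1 = 107305; Σ(ρt)_2 = 27804.65 (in km·kg m⁻³).
e = (39.02 − 12.949) − (107305 − 27804.65) / 3370 = 2.48 km.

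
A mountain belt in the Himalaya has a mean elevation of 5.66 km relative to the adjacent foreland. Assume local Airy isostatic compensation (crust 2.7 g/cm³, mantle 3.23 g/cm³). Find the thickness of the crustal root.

28.8 km

Isostatic balance requires: the weight of the topography is balanced by the buoyancy of the root, ρ_c h = (ρ_m − ρ_c) r.
r = h · ρ_c / (ρ_m − ρ_c) = 5.66 km × 2.7 / (3.23 − 2.7) = 28.8 km.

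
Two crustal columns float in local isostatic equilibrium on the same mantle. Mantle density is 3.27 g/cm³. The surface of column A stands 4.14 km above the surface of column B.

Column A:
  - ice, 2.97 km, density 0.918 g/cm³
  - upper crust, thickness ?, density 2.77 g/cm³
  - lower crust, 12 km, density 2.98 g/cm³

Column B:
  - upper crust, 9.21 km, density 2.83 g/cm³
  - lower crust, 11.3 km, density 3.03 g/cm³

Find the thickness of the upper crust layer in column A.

Take the compensation level at the base of the deeper column (depth z_c below the surface of column A) and equate Σ ρ_i t_i down to z_c; mantle fills any gap and the z_c terms cancel.
Column A: 2.97×0.918 + x×2.77 + 12×2.98 + (z_c − 14.97 − x)×3.27
Column B: 4.14×0 + 9.21×2.83 + 11.3×3.03 + (z_c − 4.14 − 20.51)×3.27
The z_c×3.27 term appears on both sides and cancels. Collect the known terms of each column as K = Σ(ρt)_known − 3.27 × (depth of known layers): K_A = 38.48646 − 3.27×14.97 = −10.46544; K_B = 60.3033 − 3.27×(4.14 + 20.51) = −20.3022.
Balance: K_A − x×(3.27 − 2.77) = K_B, so x = (K_A − K_B)/(3.27 − 2.77) = 9.83676/0.5 = 19.7 km.

19.7 km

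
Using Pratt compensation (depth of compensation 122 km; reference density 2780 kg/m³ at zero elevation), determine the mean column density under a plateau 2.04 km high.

Pratt balance: ρ_ref D = ρ (D + h).
ρ = ρ_ref D/(D + h) = 2780 × 122 km/(122 km + 2.04 km) = 2730 kg/m³.

2730 kg/m³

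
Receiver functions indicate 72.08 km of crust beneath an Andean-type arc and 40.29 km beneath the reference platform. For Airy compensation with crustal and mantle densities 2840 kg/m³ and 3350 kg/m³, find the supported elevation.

4.84 km

Excess crust Δ = 72.08 km − 40.29 km = 31.79 km, split between elevation h and root r with h + r = Δ.
Airy balance ρ_c h = (ρ_m − ρ_c) r gives r = h ρ_c/(ρ_m − ρ_c), so h (1 + ρ_c/(ρ_m − ρ_c)) = Δ, i.e. h = Δ (ρ_m − ρ_c)/ρ_m.
h = 31.79 km × 510/3350 = 4.84 km.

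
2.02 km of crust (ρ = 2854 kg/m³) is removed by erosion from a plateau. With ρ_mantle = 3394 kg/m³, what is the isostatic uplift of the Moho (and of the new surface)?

Unloading: uplift u = e ρ_c/ρ_m = 2.02 km × 2854/3394 = 1.7 km.

1.7 km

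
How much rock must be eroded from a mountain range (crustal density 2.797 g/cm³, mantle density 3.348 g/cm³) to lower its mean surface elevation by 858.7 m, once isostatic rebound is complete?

5220 m

Net drop Δ = e − u = e − e ρ_c/ρ_m = e (ρ_m − ρ_c)/ρ_m.
e = Δ ρ_m/(ρ_m − ρ_c) = 858.7 m × 3.348/0.551 = 5220 m.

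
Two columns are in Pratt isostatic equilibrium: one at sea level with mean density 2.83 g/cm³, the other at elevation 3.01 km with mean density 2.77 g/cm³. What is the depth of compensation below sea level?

ρ_ref D = ρ (D + h) → D (ρ_ref − ρ) = ρ h.
D = ρ h/(ρ_ref − ρ) = 2.77 × 3.01 km/(2.83 − 2.77) = 139 km.

139 km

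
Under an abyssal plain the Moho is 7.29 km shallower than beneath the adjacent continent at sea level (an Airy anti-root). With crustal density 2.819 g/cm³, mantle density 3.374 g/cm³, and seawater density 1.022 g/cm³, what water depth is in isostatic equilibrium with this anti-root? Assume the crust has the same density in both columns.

Replacing a thickness d of crust by seawater at the top must be balanced by replacing crust with mantle at the base: d (ρ_c − ρ_w) = a (ρ_m − ρ_c).
d = a (ρ_m − ρ_c)/(ρ_c − ρ_w) = 7.29 km × 0.555/1.797 = 2.25 km.

2.25 km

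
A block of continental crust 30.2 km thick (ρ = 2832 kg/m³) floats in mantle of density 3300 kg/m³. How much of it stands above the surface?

Floating equilibrium: submerged depth d = t ρ_obj/ρ_fluid = 30.2 km × 2832/3300 = 25.92 km.
Freeboard = t − d = 30.2 km − 25.92 km = 4.28 km.

4.28 km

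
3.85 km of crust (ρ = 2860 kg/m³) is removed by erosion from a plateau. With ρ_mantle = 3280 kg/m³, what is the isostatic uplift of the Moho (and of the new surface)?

Unloading: uplift u = e ρ_c/ρ_m = 3.85 km × 2860/3280 = 3.36 km.

3.36 km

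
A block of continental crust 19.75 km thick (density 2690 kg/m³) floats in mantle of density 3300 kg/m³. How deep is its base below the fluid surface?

16.1 km

Draft d = t ρ_obj/ρ_fluid = 19.75 km × 2690/3300 = 16.1 km.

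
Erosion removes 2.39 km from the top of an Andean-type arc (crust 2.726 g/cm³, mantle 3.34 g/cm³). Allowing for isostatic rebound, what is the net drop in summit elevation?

0.439 km

Rebound u = e ρ_c/ρ_m = 2.39 km × 2.726/3.34 = 1.951 km.
Net surface drop = e − u = 2.39 km − 1.951 km = e (ρ_m − ρ_c)/ρ_m = 0.439 km.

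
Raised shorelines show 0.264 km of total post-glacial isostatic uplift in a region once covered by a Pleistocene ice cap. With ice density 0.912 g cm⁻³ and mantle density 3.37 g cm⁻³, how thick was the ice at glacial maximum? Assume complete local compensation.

0.976 km

u = t ρ_ice/ρ_m → t = u ρ_m/ρ_ice = 0.264 km × 3.37/0.912 = 0.976 km.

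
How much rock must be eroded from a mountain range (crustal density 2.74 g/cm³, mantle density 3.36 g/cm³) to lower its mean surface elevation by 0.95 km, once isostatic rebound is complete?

Net drop Δ = e − u = e − e ρ_c/ρ_m = e (ρ_m − ρ_c)/ρ_m.
e = Δ ρ_m/(ρ_m − ρ_c) = 0.95 km × 3.36/0.62 = 5.15 km.

5.15 km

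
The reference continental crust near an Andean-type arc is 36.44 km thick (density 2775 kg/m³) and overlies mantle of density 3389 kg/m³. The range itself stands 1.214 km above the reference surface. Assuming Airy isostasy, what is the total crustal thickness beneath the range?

43.1 km

Root depth r = h ρ_c / (ρ_m − ρ_c) = 1.214 km × 2775 / 614 = 5.487 km.
Total thickness = T + h + r = 36.44 km + 1.214 km + 5.487 km = 43.1 km.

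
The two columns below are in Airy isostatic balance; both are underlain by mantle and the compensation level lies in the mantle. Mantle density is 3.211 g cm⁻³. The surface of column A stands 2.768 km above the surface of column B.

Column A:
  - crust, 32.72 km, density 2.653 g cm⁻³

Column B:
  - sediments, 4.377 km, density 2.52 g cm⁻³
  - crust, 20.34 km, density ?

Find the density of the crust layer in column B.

Take the compensation level at the base of the deeper column (depth z_c below the surface of column A) and equate Σ ρ_i t_i down to z_c; mantle fills any gap and the z_c terms cancel.
Column A: 32.72×2.653 + (z_c − 32.72)×3.211
Column B: 2.768×0 + 4.377×2.52 + 20.34×ρ + (z_c − 2.768 − 24.717)×3.211
The z_c×3.211 term appears on both sides and cancels. Collect the known terms of each column as K = Σ(ρt)_known − 3.211 × (depth of known layers): K_A = 86.80616 − 3.211×32.72 = −18.25776; K_B = 11.03004 − 3.211×(2.768 + 24.717) = −77.224295.
Balance: K_A = K_B + 20.34×ρ, so ρ = (K_A − K_B)/20.34 = 58.9665/20.34 = 2.9 g cm⁻³.

2.9 g cm⁻³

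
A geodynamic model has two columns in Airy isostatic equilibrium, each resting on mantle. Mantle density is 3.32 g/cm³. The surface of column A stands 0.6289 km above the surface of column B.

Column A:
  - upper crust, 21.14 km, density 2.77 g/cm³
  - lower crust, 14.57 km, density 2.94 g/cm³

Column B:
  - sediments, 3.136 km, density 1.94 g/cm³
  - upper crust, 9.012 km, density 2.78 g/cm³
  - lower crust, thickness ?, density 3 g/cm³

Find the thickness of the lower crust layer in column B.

Take the compensation level at the base of the deeper column (depth z_c below the surface of column A) and equate Σ ρ_i t_i down to z_c; mantle fills any gap and the z_c terms cancel.
Column A: 21.14×2.77 + 14.57×2.94 + (z_c − 35.71)×3.32
Column B: 0.6289×0 + 3.136×1.94 + 9.012×2.78 + x×3 + (z_c − 0.6289 − 12.148 − x)×3.32
The z_c×3.32 term appears on both sides and cancels. Collect the known terms of each column as K = Σ(ρt)_known − 3.32 × (depth of known layers): K_A = 101.3936 − 3.32×35.71 = −17.1636; K_B = 31.1372 − 3.32×(0.6289 + 12.148) = −11.282108.
Balance: K_A = K_B − x×(3.32 − 3), so x = (K_B − K_A)/(3.32 − 3) = 5.88149/0.32 = 18.4 km.

18.4 km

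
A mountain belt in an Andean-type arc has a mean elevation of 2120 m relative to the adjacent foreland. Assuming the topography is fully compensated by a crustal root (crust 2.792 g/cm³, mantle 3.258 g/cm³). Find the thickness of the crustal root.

Equating mass per unit area of the two columns: the weight of the topography is balanced by the buoyancy of the root, ρ_c h = (ρ_m − ρ_c) r.
r = h · ρ_c / (ρ_m − ρ_c) = 2120 m × 2.792 / (3.258 − 2.792) = 12700 m.

12700 m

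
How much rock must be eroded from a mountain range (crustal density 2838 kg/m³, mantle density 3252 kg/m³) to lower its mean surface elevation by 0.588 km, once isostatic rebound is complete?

4.62 km

Net drop Δ = e − u = e − e ρ_c/ρ_m = e (ρ_m − ρ_c)/ρ_m.
e = Δ ρ_m/(ρ_m − ρ_c) = 0.588 km × 3252/414 = 4.62 km.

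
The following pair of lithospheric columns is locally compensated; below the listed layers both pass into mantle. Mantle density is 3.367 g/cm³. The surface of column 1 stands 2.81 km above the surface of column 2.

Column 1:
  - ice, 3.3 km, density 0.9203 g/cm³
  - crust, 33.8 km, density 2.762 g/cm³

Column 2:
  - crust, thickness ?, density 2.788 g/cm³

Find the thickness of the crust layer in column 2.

32.9 km

Take the compensation level at the base of the deeper column (depth z_c below the surface of column 1) and equate Σ ρ_i t_i down to z_c; mantle fills any gap and the z_c terms cancel.
Column 1: 3.3×0.9203 + 33.8×2.762 + (z_c − 37.1)×3.367
Column 2: 2.81×0 + x×2.788 + (z_c − 2.81 − 0 − x)×3.367
The z_c×3.367 term appears on both sides and cancels. Collect the known terms of each column as K = Σ(ρt)_known − 3.367 × (depth of known layers): K_1 = 96.39259 − 3.367×37.1 = −28.52311; K_2 = 0 − 3.367×(2.81 + 0) = −9.46127.
Balance: K_1 = K_2 − x×(3.367 − 2.788), so x = (K_2 − K_1)/(3.367 − 2.788) = 19.0618/0.579 = 32.9 km.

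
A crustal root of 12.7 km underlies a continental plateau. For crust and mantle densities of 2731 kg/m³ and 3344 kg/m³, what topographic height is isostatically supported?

2.85 km

For local isostatic compensation: ρ_c h = (ρ_m − ρ_c) r.
h = r (ρ_m − ρ_c) / ρ_c = 12.7 km × (3344 − 2731) / 2731 = 2.85 km.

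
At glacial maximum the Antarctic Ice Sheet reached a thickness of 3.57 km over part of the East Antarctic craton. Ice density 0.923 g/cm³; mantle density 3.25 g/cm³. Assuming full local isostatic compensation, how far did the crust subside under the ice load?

1.01 km

Balancing pressure at the compensation depth: the ice load ρ_ice t is balanced by mantle displaced below, ρ_m s.
s = t ρ_ice / ρ_m = 3.57 km × 0.923/3.25 = 1.01 km.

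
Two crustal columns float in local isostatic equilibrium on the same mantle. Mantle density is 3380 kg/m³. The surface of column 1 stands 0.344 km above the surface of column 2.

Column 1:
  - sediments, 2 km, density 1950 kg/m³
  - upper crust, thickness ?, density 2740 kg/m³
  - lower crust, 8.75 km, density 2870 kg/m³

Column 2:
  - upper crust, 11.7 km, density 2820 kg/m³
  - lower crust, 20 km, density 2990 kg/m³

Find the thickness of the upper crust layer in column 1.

12.8 km

Take the compensation level at the base of the deeper column (depth z_c below the surface of column 1) and equate Σ ρ_i t_i down to z_c; mantle fills any gap and the z_c terms cancel.
Column 1: 2×1950 + x×2740 + 8.75×2870 + (z_c − 10.75 − x)×3380
Column 2: 0.344×0 + 11.7×2820 + 20×2990 + (z_c − 0.344 − 31.7)×3380
The z_c×3380 term appears on both sides and cancels. Collect the known terms of each column as K = Σ(ρt)_known − 3380 × (depth of known layers): K_1 = 29012.5 − 3380×10.75 = −7322.5; K_2 = 92794 − 3380×(0.344 + 31.7) = −15514.72.
Balance: K_1 − x×(3380 − 2740) = K_2, so x = (K_1 − K_2)/(3380 − 2740) = 8192.22/640 = 12.8 km.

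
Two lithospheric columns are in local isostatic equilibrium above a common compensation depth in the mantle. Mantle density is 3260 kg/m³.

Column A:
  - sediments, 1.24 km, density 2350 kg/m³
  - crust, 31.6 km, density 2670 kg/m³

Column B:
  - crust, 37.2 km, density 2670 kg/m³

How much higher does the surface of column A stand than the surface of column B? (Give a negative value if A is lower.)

−0.667 km

For any compensation level in the mantle, the mantle terms cancel and isostasy reduces to e = (Σt_A − Σt_B) − (Σ(ρt)_A − Σ(ρt)_B) / ρ_m.
Σt_A = 32.84 km; Σt_B = 37.2 km; Σ(ρt)_A = 87286; Σ(ρt)_B = 99324 (in km·kg/m³).
e = (32.84 − 37.2) − (87286 − 99324) / 3260 = −0.667 km.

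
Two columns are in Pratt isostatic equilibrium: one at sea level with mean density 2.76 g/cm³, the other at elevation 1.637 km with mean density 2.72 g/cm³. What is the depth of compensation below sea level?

ρ_ref D = ρ (D + h) → D (ρ_ref − ρ) = ρ h.
D = ρ h/(ρ_ref − ρ) = 2.72 × 1.637 km/(2.76 − 2.72) = 111 km.

111 km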